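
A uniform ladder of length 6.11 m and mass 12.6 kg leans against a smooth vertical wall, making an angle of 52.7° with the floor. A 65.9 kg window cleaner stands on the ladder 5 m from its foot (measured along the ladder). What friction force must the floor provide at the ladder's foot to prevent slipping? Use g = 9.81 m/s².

About the foot of the ladder:
Ladder weight 12.6×9.81 = 123.6 N acts at 3.055 m along the ladder; its horizontal arm is 3.055·cos52.7° = 1.851 m → τ = 228.8 N·m clockwise.
Window cleaner: 65.9×9.81 = 646.5 N at 5 m → arm 3.03 m → τ = 1959 N·m clockwise.
Wall normal N acts horizontally at the top; its moment arm is the height L sinθ = 6.11·sin52.7° = 4.86 m, counterclockwise.
Στ = 0 ⇒ N × 4.86 = 2188 ⇒ N = 450 N.
ΣFx = 0: friction at the foot balances the wall's push, so f = N_wall = 450 N.

f ≈ 450 N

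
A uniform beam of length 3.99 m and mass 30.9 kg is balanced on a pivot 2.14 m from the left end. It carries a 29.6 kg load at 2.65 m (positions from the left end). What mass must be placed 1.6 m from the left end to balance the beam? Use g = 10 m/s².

Take moments about the pivot (at 2.14 m from the left end).
Beam weight: 30.9 × 10 = 309 N down at 1.995 m → arm 0.145 m, τ = 309 × 0.145 = 44.8 N·m counterclockwise.
Load: 29.6 × 10 = 296 N down at 2.65 m → arm 0.51 m, τ = 296 × 0.51 = 151 N·m clockwise.
Net moment of known loads = 106.2 N·m clockwise.
An unknown mass m at 1.6 m has arm 0.54 m; its moment is m·g·0.54 counterclockwise.
For rotational equilibrium, m × 10 × 0.54 = 106.2, so m = 106.2 / (10 × 0.54) = 19.7 kg.

m ≈ 19.7 kg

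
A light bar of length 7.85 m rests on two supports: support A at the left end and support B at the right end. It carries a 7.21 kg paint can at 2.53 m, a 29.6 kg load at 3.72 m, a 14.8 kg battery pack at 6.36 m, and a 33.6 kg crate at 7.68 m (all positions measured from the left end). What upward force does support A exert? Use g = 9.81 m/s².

Choose support B as the axis so its reaction then has zero moment arm.
Paint can: 7.21 × 9.81 = 70.73 N down at 2.53 m → arm 5.32 m, τ = 70.73 × 5.32 = 376.3 N·m counterclockwise.
Load: 29.6 × 9.81 = 290.4 N down at 3.72 m → arm 4.13 m, τ = 290.4 × 4.13 = 1199 N·m counterclockwise.
Battery pack: 14.8 × 9.81 = 145.2 N down at 6.36 m → arm 1.49 m, τ = 145.2 × 1.49 = 216.3 N·m counterclockwise.
Crate: 33.6 × 9.81 = 329.6 N down at 7.68 m → arm 0.17 m, τ = 329.6 × 0.17 = 56.03 N·m counterclockwise.
Net load moment about support B = 1848 N·m counterclockwise.
Reaction R at support A is upward at 0 m, arm 7.85 m → moment R × 7.85 clockwise.
Setting net torque to zero: R × 7.85 = 1848 → R = 235 N.

R_A ≈ 235 N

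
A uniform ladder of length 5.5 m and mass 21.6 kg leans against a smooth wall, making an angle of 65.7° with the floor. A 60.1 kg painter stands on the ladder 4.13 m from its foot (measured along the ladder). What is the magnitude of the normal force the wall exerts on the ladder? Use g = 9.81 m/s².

About the foot of the ladder:
Ladder weight 21.6×9.81 = 211.9 N acts at 2.75 m along the ladder; its horizontal arm is 2.75·cos65.7° = 1.132 m → τ = 239.9 N·m clockwise.
Painter: 60.1×9.81 = 589.6 N at 4.13 m → arm 1.7 m → τ = 1002 N·m clockwise.
Wall normal N acts horizontally at the top; its moment arm is the height L sinθ = 5.5·sin65.7° = 5.013 m, counterclockwise.
For rotational equilibrium, N × 5.013 = 1242, so N = 248 N.

N_wall ≈ 248 N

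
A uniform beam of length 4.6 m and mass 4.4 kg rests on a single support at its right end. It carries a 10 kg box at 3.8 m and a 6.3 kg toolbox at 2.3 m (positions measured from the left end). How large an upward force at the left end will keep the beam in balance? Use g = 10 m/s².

F ≈ 70.9 N

Take moments about the right end.
Beam weight: 4.4 × 10 = 44 N down at 2.3 m → arm 2.3 m, τ = 44 × 2.3 = 101.2 N·m counterclockwise.
Box: 10 × 10 = 100 N down at 3.8 m → arm 0.8 m, τ = 100 × 0.8 = 80 N·m counterclockwise.
Toolbox: 6.3 × 10 = 63 N down at 2.3 m → arm 2.3 m, τ = 63 × 2.3 = 144.9 N·m counterclockwise.
Net moment of the loads = 326.1 N·m counterclockwise.
The upward force F acts at the left end, arm 4.6 m, giving F × 4.6 clockwise.
Setting net torque to zero: F × 4.6 = 326.1 → F = 326.1 / 4.6 = 70.9 N.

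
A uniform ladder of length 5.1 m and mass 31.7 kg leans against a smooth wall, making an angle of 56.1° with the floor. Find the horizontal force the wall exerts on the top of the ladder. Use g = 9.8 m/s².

About the foot of the ladder:
Ladder weight 31.7×9.8 = 310.7 N acts at 2.55 m along the ladder; its horizontal arm is 2.55·cos56.1° = 1.422 m → τ = 441.8 N·m clockwise.
Wall normal N acts horizontally at the top; its moment arm is the height L sinθ = 5.1·sin56.1° = 4.233 m, counterclockwise.
Στ = 0 ⇒ N × 4.233 = 441.8 ⇒ N = 104 N.

N_wall ≈ 104 N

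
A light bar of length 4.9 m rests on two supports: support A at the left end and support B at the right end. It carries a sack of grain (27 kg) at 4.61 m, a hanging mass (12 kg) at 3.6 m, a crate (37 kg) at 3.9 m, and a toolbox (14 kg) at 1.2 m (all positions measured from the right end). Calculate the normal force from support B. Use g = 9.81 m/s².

Choose support A as the axis so its reaction then has zero moment arm.
Sack of grain: 27 × 9.81 = 264.9 N down at 4.61 m → arm 0.29 m, τ = 264.9 × 0.29 = 76.82 N·m clockwise.
Hanging mass: 12 × 9.81 = 117.7 N down at 3.6 m → arm 1.3 m, τ = 117.7 × 1.3 = 153 N·m clockwise.
Crate: 37 × 9.81 = 363 N down at 3.9 m → arm 1 m, τ = 363 × 1 = 363 N·m clockwise.
Toolbox: 14 × 9.81 = 137.3 N down at 1.2 m → arm 3.7 m, τ = 137.3 × 3.7 = 508 N·m clockwise.
Net load moment about support A = 1101 N·m clockwise.
Reaction R at support B is upward at 0 m, arm 4.9 m → moment R × 4.9 counterclockwise.
Στ = 0 ⇒ R × 4.9 = 1101 ⇒ R = 225 N.

R_B ≈ 225 N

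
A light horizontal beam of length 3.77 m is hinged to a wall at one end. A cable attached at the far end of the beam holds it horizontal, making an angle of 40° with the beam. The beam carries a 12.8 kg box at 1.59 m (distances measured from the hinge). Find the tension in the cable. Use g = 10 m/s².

T ≈ 84 N

Choose the hinge as the axis so the unknown hinge reaction has zero arm there.
Box: 12.8 × 10 = 128 N down at 1.59 m → arm 1.59 m, τ = 128 × 1.59 = 203.5 N·m clockwise.
Total clockwise load moment = 203.5 N·m.
The cable tension T acts at 3.77 m; only its component perpendicular to the beam, T sinθ, produces torque. sin 40° = 0.6428.
For rotational equilibrium, T × 3.77 × 0.6428 = 203.5, so T = 203.5 / 2.423 = 84 N.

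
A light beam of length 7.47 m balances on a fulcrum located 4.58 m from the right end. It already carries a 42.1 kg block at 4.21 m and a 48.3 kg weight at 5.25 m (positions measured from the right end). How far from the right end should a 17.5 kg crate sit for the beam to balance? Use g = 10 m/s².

Choose the fulcrum (at 4.58 m from the right end) as the axis so the support reaction has zero arm there.
Block: 42.1 × 10 = 421 N down at 4.21 m → arm 0.37 m, τ = 421 × 0.37 = 155.8 N·m clockwise.
Weight: 48.3 × 10 = 483 N down at 5.25 m → arm 0.67 m, τ = 483 × 0.67 = 323.6 N·m counterclockwise.
Net moment of existing loads = 167.8 N·m counterclockwise.
The crate weighs 17.5 × 10 = 175 N and must supply an equal clockwise moment, so its lever arm about the fulcrum is 167.8 / 175 = 0.959 m.
That puts it at 4.58 − 0.959 = 3.62 m from the right end.

x ≈ 3.62 m from the right end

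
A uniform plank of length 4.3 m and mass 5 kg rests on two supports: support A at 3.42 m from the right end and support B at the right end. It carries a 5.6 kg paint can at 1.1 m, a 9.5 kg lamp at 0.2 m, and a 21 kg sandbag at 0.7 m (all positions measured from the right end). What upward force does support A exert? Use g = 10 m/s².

Choose support B as the axis so its reaction then has zero moment arm.
Beam weight: 5 × 10 = 50 N down at 2.15 m → arm 2.15 m, τ = 50 × 2.15 = 107.5 N·m counterclockwise.
Paint can: 5.6 × 10 = 56 N down at 1.1 m → arm 1.1 m, τ = 56 × 1.1 = 61.6 N·m counterclockwise.
Lamp: 9.5 × 10 = 95 N down at 0.2 m → arm 0.2 m, τ = 95 × 0.2 = 19 N·m counterclockwise.
Sandbag: 21 × 10 = 210 N down at 0.7 m → arm 0.7 m, τ = 210 × 0.7 = 147 N·m counterclockwise.
Net load moment about support B = 335.1 N·m counterclockwise.
Reaction R at support A is upward at 3.42 m, arm 3.42 m → moment R × 3.42 clockwise.
For rotational equilibrium, R × 3.42 = 335.1, so R = 98 N.

R_A ≈ 98 N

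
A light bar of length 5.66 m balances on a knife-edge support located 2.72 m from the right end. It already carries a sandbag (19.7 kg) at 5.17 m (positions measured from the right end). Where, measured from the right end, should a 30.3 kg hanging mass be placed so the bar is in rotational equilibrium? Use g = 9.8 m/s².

About the knife-edge support (at 2.72 m from the right end):
Sandbag: 19.7 × 9.8 = 193.1 N down at 5.17 m → arm 2.45 m, τ = 193.1 × 2.45 = 473.1 N·m counterclockwise.
Net moment of existing loads = 473.1 N·m counterclockwise.
The hanging mass weighs 30.3 × 9.8 = 296.9 N and must supply an equal clockwise moment, so its lever arm about the knife-edge support is 473.1 / 296.9 = 1.59 m.
That puts it at 2.72 − 1.59 = 1.13 m from the right end.

x ≈ 1.13 m from the right end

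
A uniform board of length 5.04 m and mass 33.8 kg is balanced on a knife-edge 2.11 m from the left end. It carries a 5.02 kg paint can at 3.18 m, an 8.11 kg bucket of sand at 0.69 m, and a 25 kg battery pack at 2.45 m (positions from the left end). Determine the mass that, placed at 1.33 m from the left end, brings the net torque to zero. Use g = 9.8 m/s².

Take moments about the knife-edge (at 2.11 m from the left end).
Beam weight: 33.8 × 9.8 = 331.2 N down at 2.52 m → arm 0.41 m, τ = 331.2 × 0.41 = 135.8 N·m clockwise.
Paint can: 5.02 × 9.8 = 49.2 N down at 3.18 m → arm 1.07 m, τ = 49.2 × 1.07 = 52.64 N·m clockwise.
Bucket of sand: 8.11 × 9.8 = 79.48 N down at 0.69 m → arm 1.42 m, τ = 79.48 × 1.42 = 112.9 N·m counterclockwise.
Battery pack: 25 × 9.8 = 245 N down at 2.45 m → arm 0.34 m, τ = 245 × 0.34 = 83.3 N·m clockwise.
Net moment of known loads = 158.8 N·m clockwise.
An unknown mass m at 1.33 m has arm 0.78 m; its moment is m·g·0.78 counterclockwise.
Setting net torque to zero: m × 9.8 × 0.78 = 158.8 → m = 158.8 / (9.8 × 0.78) = 20.8 kg.

m ≈ 20.8 kg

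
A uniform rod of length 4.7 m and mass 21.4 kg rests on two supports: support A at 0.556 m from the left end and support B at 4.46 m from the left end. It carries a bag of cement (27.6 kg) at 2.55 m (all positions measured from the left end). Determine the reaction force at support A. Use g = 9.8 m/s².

Take moments about support B.
Beam weight: 21.4 × 9.8 = 209.7 N down at 2.35 m → arm 2.11 m, τ = 209.7 × 2.11 = 442.5 N·m counterclockwise.
Bag of cement: 27.6 × 9.8 = 270.5 N down at 2.55 m → arm 1.91 m, τ = 270.5 × 1.91 = 516.7 N·m counterclockwise.
Net load moment about support B = 959.2 N·m counterclockwise.
Reaction R at support A is upward at 0.556 m, arm 3.904 m → moment R × 3.904 clockwise.
Στ = 0 ⇒ R × 3.904 = 959.2 ⇒ R = 246 N.

R_A ≈ 246 N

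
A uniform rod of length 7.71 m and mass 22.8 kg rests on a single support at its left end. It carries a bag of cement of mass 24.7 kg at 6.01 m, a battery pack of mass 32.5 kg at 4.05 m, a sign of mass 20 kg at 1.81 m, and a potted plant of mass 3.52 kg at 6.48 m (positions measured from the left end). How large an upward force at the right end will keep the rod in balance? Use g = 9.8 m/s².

F ≈ 543 N

Taking torques about the left end:
Beam weight: 22.8 × 9.8 = 223.4 N down at 3.855 m → arm 3.855 m, τ = 223.4 × 3.855 = 861.2 N·m clockwise.
Bag of cement: 24.7 × 9.8 = 242.1 N down at 6.01 m → arm 6.01 m, τ = 242.1 × 6.01 = 1455 N·m clockwise.
Battery pack: 32.5 × 9.8 = 318.5 N down at 4.05 m → arm 4.05 m, τ = 318.5 × 4.05 = 1290 N·m clockwise.
Sign: 20 × 9.8 = 196 N down at 1.81 m → arm 1.81 m, τ = 196 × 1.81 = 354.8 N·m clockwise.
Potted plant: 3.52 × 9.8 = 34.5 N down at 6.48 m → arm 6.48 m, τ = 34.5 × 6.48 = 223.6 N·m clockwise.
Net moment of the loads = 4185 N·m clockwise.
The upward force F acts at the right end, arm 7.71 m, giving F × 7.71 counterclockwise.
Balancing moments: F × 7.71 = 4185, giving F = 4185 / 7.71 = 543 N.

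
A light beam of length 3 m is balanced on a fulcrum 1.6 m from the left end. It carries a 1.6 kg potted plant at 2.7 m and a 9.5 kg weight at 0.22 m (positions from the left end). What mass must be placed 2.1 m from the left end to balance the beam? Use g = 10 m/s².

Choose the fulcrum (at 1.6 m from the left end) as the axis so the support reaction has zero arm there.
Potted plant: 1.6 × 10 = 16 N down at 2.7 m → arm 1.1 m, τ = 16 × 1.1 = 17.6 N·m clockwise.
Weight: 9.5 × 10 = 95 N down at 0.22 m → arm 1.38 m, τ = 95 × 1.38 = 131.1 N·m counterclockwise.
Net moment of known loads = 113.5 N·m counterclockwise.
An unknown mass m at 2.1 m has arm 0.5 m; its moment is m·g·0.5 clockwise.
For rotational equilibrium, m × 10 × 0.5 = 113.5, so m = 113.5 / (10 × 0.5) = 22.7 kg.

m ≈ 22.7 kg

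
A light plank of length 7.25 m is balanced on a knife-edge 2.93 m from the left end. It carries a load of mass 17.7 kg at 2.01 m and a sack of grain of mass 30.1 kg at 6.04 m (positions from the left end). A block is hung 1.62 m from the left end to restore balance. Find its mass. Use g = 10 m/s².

m ≈ 59 kg

Taking torques about the knife-edge (at 2.93 m from the left end):
Load: 17.7 × 10 = 177 N down at 2.01 m → arm 0.92 m, τ = 177 × 0.92 = 162.8 N·m counterclockwise.
Sack of grain: 30.1 × 10 = 301 N down at 6.04 m → arm 3.11 m, τ = 301 × 3.11 = 936.1 N·m clockwise.
Net moment of known loads = 773.3 N·m clockwise.
An unknown mass m at 1.62 m has arm 1.31 m; its moment is m·g·1.31 counterclockwise.
Setting net torque to zero: m × 10 × 1.31 = 773.3 → m = 773.3 / (10 × 1.31) = 59 kg.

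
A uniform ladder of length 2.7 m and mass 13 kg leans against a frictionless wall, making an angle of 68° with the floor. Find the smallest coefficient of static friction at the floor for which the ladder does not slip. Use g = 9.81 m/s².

About the foot of the ladder:
Ladder weight 13×9.81 = 127.5 N acts at 1.35 m along the ladder; its horizontal arm is 1.35·cos68° = 0.5057 m → τ = 64.48 N·m clockwise.
Wall normal N acts horizontally at the top; its moment arm is the height L sinθ = 2.7·sin68° = 2.503 m, counterclockwise.
Balancing moments: N × 2.503 = 64.48, giving N = 25.76 N.
ΣFx = 0 ⇒ f = N_wall = 25.76 N. ΣFy = 0 ⇒ N_floor = 127.5 N.
μ_min = f / N_floor = 25.76 / 127.5 = 0.202.

μ_min ≈ 0.202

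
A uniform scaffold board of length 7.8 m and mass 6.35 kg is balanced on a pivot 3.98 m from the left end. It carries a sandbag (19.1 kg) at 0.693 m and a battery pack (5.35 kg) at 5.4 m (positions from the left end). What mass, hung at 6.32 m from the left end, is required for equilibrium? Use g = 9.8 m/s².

Choose the pivot (at 3.98 m from the left end) as the axis so the support reaction has zero arm there.
Beam weight: 6.35 × 9.8 = 62.23 N down at 3.9 m → arm 0.08 m, τ = 62.23 × 0.08 = 4.978 N·m counterclockwise.
Sandbag: 19.1 × 9.8 = 187.2 N down at 0.693 m → arm 3.287 m, τ = 187.2 × 3.287 = 615.3 N·m counterclockwise.
Battery pack: 5.35 × 9.8 = 52.43 N down at 5.4 m → arm 1.42 m, τ = 52.43 × 1.42 = 74.45 N·m clockwise.
Net moment of known loads = 545.8 N·m counterclockwise.
An unknown mass m at 6.32 m has arm 2.34 m; its moment is m·g·2.34 clockwise.
Balancing moments: m × 9.8 × 2.34 = 545.8, giving m = 545.8 / (9.8 × 2.34) = 23.8 kg.

m ≈ 23.8 kg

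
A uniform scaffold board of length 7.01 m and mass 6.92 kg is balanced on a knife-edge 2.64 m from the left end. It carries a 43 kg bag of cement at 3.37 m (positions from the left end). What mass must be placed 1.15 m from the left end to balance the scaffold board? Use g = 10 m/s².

About the knife-edge (at 2.64 m from the left end):
Beam weight: 6.92 × 10 = 69.2 N down at 3.505 m → arm 0.865 m, τ = 69.2 × 0.865 = 59.86 N·m clockwise.
Bag of cement: 43 × 10 = 430 N down at 3.37 m → arm 0.73 m, τ = 430 × 0.73 = 313.9 N·m clockwise.
Net moment of known loads = 373.8 N·m clockwise.
An unknown mass m at 1.15 m has arm 1.49 m; its moment is m·g·1.49 counterclockwise.
Balancing moments: m × 10 × 1.49 = 373.8, giving m = 373.8 / (10 × 1.49) = 25.1 kg.

m ≈ 25.1 kg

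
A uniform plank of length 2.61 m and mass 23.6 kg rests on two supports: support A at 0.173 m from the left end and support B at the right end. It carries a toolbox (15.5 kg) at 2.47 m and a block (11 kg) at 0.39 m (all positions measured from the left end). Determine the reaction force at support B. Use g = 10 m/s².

Sum moments about support A (its reaction then has zero moment arm).
Beam weight: 23.6 × 10 = 236 N down at 1.305 m → arm 1.132 m, τ = 236 × 1.132 = 267.2 N·m clockwise.
Toolbox: 15.5 × 10 = 155 N down at 2.47 m → arm 2.297 m, τ = 155 × 2.297 = 356 N·m clockwise.
Block: 11 × 10 = 110 N down at 0.39 m → arm 0.217 m, τ = 110 × 0.217 = 23.87 N·m clockwise.
Net load moment about support A = 647.1 N·m clockwise.
Reaction R at support B is upward at 2.61 m, arm 2.437 m → moment R × 2.437 counterclockwise.
For rotational equilibrium, R × 2.437 = 647.1, so R = 266 N.

R_B ≈ 266 N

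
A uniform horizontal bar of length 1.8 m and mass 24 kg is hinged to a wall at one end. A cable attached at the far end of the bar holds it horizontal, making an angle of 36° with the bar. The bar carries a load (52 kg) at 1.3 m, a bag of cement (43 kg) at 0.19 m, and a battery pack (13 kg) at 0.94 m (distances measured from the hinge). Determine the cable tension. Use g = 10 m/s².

About the hinge:
Beam weight: 24 × 10 = 240 N down at 0.9 m → arm 0.9 m, τ = 240 × 0.9 = 216 N·m clockwise.
Load: 52 × 10 = 520 N down at 1.3 m → arm 1.3 m, τ = 520 × 1.3 = 676 N·m clockwise.
Bag of cement: 43 × 10 = 430 N down at 0.19 m → arm 0.19 m, τ = 430 × 0.19 = 81.7 N·m clockwise.
Battery pack: 13 × 10 = 130 N down at 0.94 m → arm 0.94 m, τ = 130 × 0.94 = 122.2 N·m clockwise.
Total clockwise load moment = 1096 N·m.
The cable tension T acts at 1.8 m; only its component perpendicular to the bar, T sinθ, produces torque. sin 36° = 0.5878.
Balancing moments: T × 1.8 × 0.5878 = 1096, giving T = 1096 / 1.058 = 1040 N.

T ≈ 1040 N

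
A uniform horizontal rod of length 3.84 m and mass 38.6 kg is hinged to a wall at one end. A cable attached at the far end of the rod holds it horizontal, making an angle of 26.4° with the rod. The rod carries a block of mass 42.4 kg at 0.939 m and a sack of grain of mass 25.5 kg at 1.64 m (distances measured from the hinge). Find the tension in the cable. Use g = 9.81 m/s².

T ≈ 895 N

Take moments about the hinge.
Beam weight: 38.6 × 9.81 = 378.7 N down at 1.92 m → arm 1.92 m, τ = 378.7 × 1.92 = 727.1 N·m clockwise.
Block: 42.4 × 9.81 = 415.9 N down at 0.939 m → arm 0.939 m, τ = 415.9 × 0.939 = 390.5 N·m clockwise.
Sack of grain: 25.5 × 9.81 = 250.2 N down at 1.64 m → arm 1.64 m, τ = 250.2 × 1.64 = 410.3 N·m clockwise.
Total clockwise load moment = 1528 N·m.
The cable tension T acts at 3.84 m; only its component perpendicular to the rod, T sinθ, produces torque. sin 26.4° = 0.4446.
Balancing moments: T × 3.84 × 0.4446 = 1528, giving T = 1528 / 1.707 = 895 N.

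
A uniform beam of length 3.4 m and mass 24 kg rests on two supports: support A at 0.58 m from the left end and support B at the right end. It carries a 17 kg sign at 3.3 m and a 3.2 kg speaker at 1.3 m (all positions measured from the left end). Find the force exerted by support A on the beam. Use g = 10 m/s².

Taking torques about support B:
Beam weight: 24 × 10 = 240 N down at 1.7 m → arm 1.7 m, τ = 240 × 1.7 = 408 N·m counterclockwise.
Sign: 17 × 10 = 170 N down at 3.3 m → arm 0.1 m, τ = 170 × 0.1 = 17 N·m counterclockwise.
Speaker: 3.2 × 10 = 32 N down at 1.3 m → arm 2.1 m, τ = 32 × 2.1 = 67.2 N·m counterclockwise.
Net load moment about support B = 492.2 N·m counterclockwise.
Reaction R at support A is upward at 0.58 m, arm 2.82 m → moment R × 2.82 clockwise.
Στ = 0 ⇒ R × 2.82 = 492.2 ⇒ R = 175 N.

R_A ≈ 175 N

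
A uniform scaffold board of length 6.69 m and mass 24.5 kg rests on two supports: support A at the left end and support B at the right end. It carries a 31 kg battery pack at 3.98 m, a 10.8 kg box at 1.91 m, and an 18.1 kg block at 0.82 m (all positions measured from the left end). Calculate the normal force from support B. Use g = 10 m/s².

About support A:
Beam weight: 24.5 × 10 = 245 N down at 3.345 m → arm 3.345 m, τ = 245 × 3.345 = 819.5 N·m clockwise.
Battery pack: 31 × 10 = 310 N down at 3.98 m → arm 3.98 m, τ = 310 × 3.98 = 1234 N·m clockwise.
Box: 10.8 × 10 = 108 N down at 1.91 m → arm 1.91 m, τ = 108 × 1.91 = 206.3 N·m clockwise.
Block: 18.1 × 10 = 181 N down at 0.82 m → arm 0.82 m, τ = 181 × 0.82 = 148.4 N·m clockwise.
Net load moment about support A = 2408 N·m clockwise.
Reaction R at support B is upward at 6.69 m, arm 6.69 m → moment R × 6.69 counterclockwise.
For rotational equilibrium, R × 6.69 = 2408, so R = 360 N.

R_B ≈ 360 N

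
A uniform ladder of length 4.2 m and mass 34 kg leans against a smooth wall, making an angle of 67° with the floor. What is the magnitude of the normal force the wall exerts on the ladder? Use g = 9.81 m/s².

Choose the foot of the ladder as the axis so the floor normal and friction both act there and drop out.
Ladder weight 34×9.81 = 333.5 N acts at 2.1 m along the ladder; its horizontal arm is 2.1·cos67° = 0.8205 m → τ = 273.6 N·m clockwise.
Wall normal N acts horizontally at the top; its moment arm is the height L sinθ = 4.2·sin67° = 3.866 m, counterclockwise.
Setting net torque to zero: N × 3.866 = 273.6 → N = 70.8 N.

N_wall ≈ 70.8 N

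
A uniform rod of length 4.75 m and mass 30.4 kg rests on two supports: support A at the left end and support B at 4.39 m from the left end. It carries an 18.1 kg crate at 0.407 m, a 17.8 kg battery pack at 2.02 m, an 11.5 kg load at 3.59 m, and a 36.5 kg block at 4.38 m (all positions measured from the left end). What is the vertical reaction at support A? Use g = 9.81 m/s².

R_A ≈ 414 N

Sum moments about support B (its reaction then has zero moment arm).
Beam weight: 30.4 × 9.81 = 298.2 N down at 2.375 m → arm 2.015 m, τ = 298.2 × 2.015 = 600.9 N·m counterclockwise.
Crate: 18.1 × 9.81 = 177.6 N down at 0.407 m → arm 3.983 m, τ = 177.6 × 3.983 = 707.4 N·m counterclockwise.
Battery pack: 17.8 × 9.81 = 174.6 N down at 2.02 m → arm 2.37 m, τ = 174.6 × 2.37 = 413.8 N·m counterclockwise.
Load: 11.5 × 9.81 = 112.8 N down at 3.59 m → arm 0.8 m, τ = 112.8 × 0.8 = 90.24 N·m counterclockwise.
Block: 36.5 × 9.81 = 358.1 N down at 4.38 m → arm 0.01 m, τ = 358.1 × 0.01 = 3.581 N·m counterclockwise.
Net load moment about support B = 1816 N·m counterclockwise.
Reaction R at support A is upward at 0 m, arm 4.39 m → moment R × 4.39 clockwise.
Setting net torque to zero: R × 4.39 = 1816 → R = 414 N.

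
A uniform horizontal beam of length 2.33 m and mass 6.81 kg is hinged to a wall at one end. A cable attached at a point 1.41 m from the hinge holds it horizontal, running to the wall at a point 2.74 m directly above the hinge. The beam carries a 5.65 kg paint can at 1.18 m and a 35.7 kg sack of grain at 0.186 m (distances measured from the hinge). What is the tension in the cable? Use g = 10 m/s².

Taking torques about the hinge:
Beam weight: 6.81 × 10 = 68.1 N down at 1.165 m → arm 1.165 m, τ = 68.1 × 1.165 = 79.34 N·m clockwise.
Paint can: 5.65 × 10 = 56.5 N down at 1.18 m → arm 1.18 m, τ = 56.5 × 1.18 = 66.67 N·m clockwise.
Sack of grain: 35.7 × 10 = 357 N down at 0.186 m → arm 0.186 m, τ = 357 × 0.186 = 66.4 N·m clockwise.
Total clockwise load moment = 212.4 N·m.
The cable tension T acts at 1.41 m; only its component perpendicular to the beam, T sinθ, produces torque. sinθ = h/√(h²+d²) = 2.74/√(2.74²+1.41²) = 0.8892.
For rotational equilibrium, T × 1.41 × 0.8892 = 212.4, so T = 212.4 / 1.254 = 169 N.

T ≈ 169 N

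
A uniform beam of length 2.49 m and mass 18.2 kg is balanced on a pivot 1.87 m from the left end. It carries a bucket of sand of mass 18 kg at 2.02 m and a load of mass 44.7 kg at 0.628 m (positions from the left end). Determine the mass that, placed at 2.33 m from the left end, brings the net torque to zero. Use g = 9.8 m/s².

Choose the pivot (at 1.87 m from the left end) as the axis so the support reaction has zero arm there.
Beam weight: 18.2 × 9.8 = 178.4 N down at 1.245 m → arm 0.625 m, τ = 178.4 × 0.625 = 111.5 N·m counterclockwise.
Bucket of sand: 18 × 9.8 = 176.4 N down at 2.02 m → arm 0.15 m, τ = 176.4 × 0.15 = 26.46 N·m clockwise.
Load: 44.7 × 9.8 = 438.1 N down at 0.628 m → arm 1.242 m, τ = 438.1 × 1.242 = 544.1 N·m counterclockwise.
Net moment of known loads = 629.1 N·m counterclockwise.
An unknown mass m at 2.33 m has arm 0.46 m; its moment is m·g·0.46 clockwise.
For rotational equilibrium, m × 9.8 × 0.46 = 629.1, so m = 629.1 / (9.8 × 0.46) = 140 kg.

m ≈ 140 kg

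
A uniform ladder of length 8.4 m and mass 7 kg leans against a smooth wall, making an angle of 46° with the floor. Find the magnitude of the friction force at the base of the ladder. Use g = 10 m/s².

f ≈ 33.8 N

About the foot of the ladder:
Ladder weight 7×10 = 70 N acts at 4.2 m along the ladder; its horizontal arm is 4.2·cos46° = 2.918 m → τ = 204.3 N·m clockwise.
Wall normal N acts horizontally at the top; its moment arm is the height L sinθ = 8.4·sin46° = 6.042 m, counterclockwise.
Balancing moments: N × 6.042 = 204.3, giving N = 33.8 N.
ΣFx = 0: friction at the foot balances the wall's push, so f = N_wall = 33.8 N.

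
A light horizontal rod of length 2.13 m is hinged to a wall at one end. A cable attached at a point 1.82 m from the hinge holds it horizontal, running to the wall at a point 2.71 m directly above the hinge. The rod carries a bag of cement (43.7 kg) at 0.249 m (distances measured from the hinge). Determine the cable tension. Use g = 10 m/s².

Take moments about the hinge.
Bag of cement: 43.7 × 10 = 437 N down at 0.249 m → arm 0.249 m, τ = 437 × 0.249 = 108.8 N·m clockwise.
Total clockwise load moment = 108.8 N·m.
The cable tension T acts at 1.82 m; only its component perpendicular to the rod, T sinθ, produces torque. sinθ = h/√(h²+d²) = 2.71/√(2.71²+1.82²) = 0.8302.
Balancing moments: T × 1.82 × 0.8302 = 108.8, giving T = 108.8 / 1.511 = 72 N.

T ≈ 72 N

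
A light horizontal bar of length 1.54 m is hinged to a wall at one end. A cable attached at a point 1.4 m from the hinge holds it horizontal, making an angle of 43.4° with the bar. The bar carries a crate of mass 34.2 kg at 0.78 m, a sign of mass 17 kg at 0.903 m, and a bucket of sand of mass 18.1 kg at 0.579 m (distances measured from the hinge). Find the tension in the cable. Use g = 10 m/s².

T ≈ 546 N

Take moments about the hinge.
Crate: 34.2 × 10 = 342 N down at 0.78 m → arm 0.78 m, τ = 342 × 0.78 = 266.8 N·m clockwise.
Sign: 17 × 10 = 170 N down at 0.903 m → arm 0.903 m, τ = 170 × 0.903 = 153.5 N·m clockwise.
Bucket of sand: 18.1 × 10 = 181 N down at 0.579 m → arm 0.579 m, τ = 181 × 0.579 = 104.8 N·m clockwise.
Total clockwise load moment = 525.1 N·m.
The cable tension T acts at 1.4 m; only its component perpendicular to the bar, T sinθ, produces torque. sin 43.4° = 0.6871.
Στ = 0 ⇒ T × 1.4 × 0.6871 = 525.1 ⇒ T = 525.1 / 0.9619 = 546 N.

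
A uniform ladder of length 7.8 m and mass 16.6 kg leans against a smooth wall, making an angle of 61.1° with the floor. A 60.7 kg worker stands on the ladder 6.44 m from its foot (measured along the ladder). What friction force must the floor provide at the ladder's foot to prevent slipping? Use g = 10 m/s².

f ≈ 322 N

About the foot of the ladder:
Ladder weight 16.6×10 = 166 N acts at 3.9 m along the ladder; its horizontal arm is 3.9·cos61.1° = 1.885 m → τ = 312.9 N·m clockwise.
Worker: 60.7×10 = 607 N at 6.44 m → arm 3.112 m → τ = 1889 N·m clockwise.
Wall normal N acts horizontally at the top; its moment arm is the height L sinθ = 7.8·sin61.1° = 6.829 m, counterclockwise.
Setting net torque to zero: N × 6.829 = 2202 → N = 322 N.
ΣFx = 0: friction at the foot balances the wall's push, so f = N_wall = 322 N.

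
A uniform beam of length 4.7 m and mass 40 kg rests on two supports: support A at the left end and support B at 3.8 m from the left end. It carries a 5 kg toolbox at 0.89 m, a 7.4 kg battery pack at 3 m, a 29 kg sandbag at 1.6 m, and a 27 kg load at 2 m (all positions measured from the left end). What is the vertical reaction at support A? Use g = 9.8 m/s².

Choose support B as the axis so its reaction then has zero moment arm.
Beam weight: 40 × 9.8 = 392 N down at 2.35 m → arm 1.45 m, τ = 392 × 1.45 = 568.4 N·m counterclockwise.
Toolbox: 5 × 9.8 = 49 N down at 0.89 m → arm 2.91 m, τ = 49 × 2.91 = 142.6 N·m counterclockwise.
Battery pack: 7.4 × 9.8 = 72.52 N down at 3 m → arm 0.8 m, τ = 72.52 × 0.8 = 58.02 N·m counterclockwise.
Sandbag: 29 × 9.8 = 284.2 N down at 1.6 m → arm 2.2 m, τ = 284.2 × 2.2 = 625.2 N·m counterclockwise.
Load: 27 × 9.8 = 264.6 N down at 2 m → arm 1.8 m, τ = 264.6 × 1.8 = 476.3 N·m counterclockwise.
Net load moment about support B = 1871 N·m counterclockwise.
Reaction R at support A is upward at 0 m, arm 3.8 m → moment R × 3.8 clockwise.
Setting net torque to zero: R × 3.8 = 1871 → R = 492 N.

R_A ≈ 492 N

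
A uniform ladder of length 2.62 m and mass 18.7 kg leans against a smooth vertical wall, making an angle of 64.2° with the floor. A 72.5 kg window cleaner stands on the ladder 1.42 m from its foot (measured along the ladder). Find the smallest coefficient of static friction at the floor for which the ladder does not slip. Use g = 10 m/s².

μ_min ≈ 0.258

About the foot of the ladder:
Ladder weight 18.7×10 = 187 N acts at 1.31 m along the ladder; its horizontal arm is 1.31·cos64.2° = 0.5702 m → τ = 106.6 N·m clockwise.
Window cleaner: 72.5×10 = 725 N at 1.42 m → arm 0.618 m → τ = 448.1 N·m clockwise.
Wall normal N acts horizontally at the top; its moment arm is the height L sinθ = 2.62·sin64.2° = 2.359 m, counterclockwise.
Setting net torque to zero: N × 2.359 = 554.7 → N = 235.1 N.
ΣFx = 0 ⇒ f = N_wall = 235.1 N. ΣFy = 0 ⇒ N_floor = 912 N.
μ_min = f / N_floor = 235.1 / 912 = 0.258.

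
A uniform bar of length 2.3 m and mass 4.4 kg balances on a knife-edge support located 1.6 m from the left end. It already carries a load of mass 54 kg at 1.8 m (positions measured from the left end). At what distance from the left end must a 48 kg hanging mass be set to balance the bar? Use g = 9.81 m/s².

x ≈ 1.42 m from the left end

Choose the knife-edge support (at 1.6 m from the left end) as the axis so the support reaction has zero arm there.
Beam weight: 4.4 × 9.81 = 43.16 N down at 1.15 m → arm 0.45 m, τ = 43.16 × 0.45 = 19.42 N·m counterclockwise.
Load: 54 × 9.81 = 529.7 N down at 1.8 m → arm 0.2 m, τ = 529.7 × 0.2 = 105.9 N·m clockwise.
Net moment of existing loads = 86.48 N·m clockwise.
The hanging mass weighs 48 × 9.81 = 470.9 N and must supply an equal counterclockwise moment, so its lever arm about the knife-edge support is 86.48 / 470.9 = 0.184 m.
That puts it at 1.6 − 0.184 = 1.42 m from the left end.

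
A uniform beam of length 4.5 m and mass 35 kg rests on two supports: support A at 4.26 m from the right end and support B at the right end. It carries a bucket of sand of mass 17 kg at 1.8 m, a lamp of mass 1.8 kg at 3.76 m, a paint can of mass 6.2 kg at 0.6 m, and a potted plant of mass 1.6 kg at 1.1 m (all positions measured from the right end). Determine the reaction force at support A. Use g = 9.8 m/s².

R_A ≈ 280 N

Take moments about support B.
Beam weight: 35 × 9.8 = 343 N down at 2.25 m → arm 2.25 m, τ = 343 × 2.25 = 771.8 N·m counterclockwise.
Bucket of sand: 17 × 9.8 = 166.6 N down at 1.8 m → arm 1.8 m, τ = 166.6 × 1.8 = 299.9 N·m counterclockwise.
Lamp: 1.8 × 9.8 = 17.64 N down at 3.76 m → arm 3.76 m, τ = 17.64 × 3.76 = 66.33 N·m counterclockwise.
Paint can: 6.2 × 9.8 = 60.76 N down at 0.6 m → arm 0.6 m, τ = 60.76 × 0.6 = 36.46 N·m counterclockwise.
Potted plant: 1.6 × 9.8 = 15.68 N down at 1.1 m → arm 1.1 m, τ = 15.68 × 1.1 = 17.25 N·m counterclockwise.
Net load moment about support B = 1192 N·m counterclockwise.
Reaction R at support A is upward at 4.26 m, arm 4.26 m → moment R × 4.26 clockwise.
Balancing moments: R × 4.26 = 1192, giving R = 280 N.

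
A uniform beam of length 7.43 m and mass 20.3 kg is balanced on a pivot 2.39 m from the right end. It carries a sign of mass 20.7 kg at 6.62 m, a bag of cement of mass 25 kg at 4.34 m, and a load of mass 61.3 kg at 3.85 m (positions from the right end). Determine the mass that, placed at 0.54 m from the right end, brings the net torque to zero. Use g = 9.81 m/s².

m ≈ 137 kg

Sum moments about the pivot (at 2.39 m from the right end) (the support reaction has zero arm there).
Beam weight: 20.3 × 9.81 = 199.1 N down at 3.715 m → arm 1.325 m, τ = 199.1 × 1.325 = 263.8 N·m counterclockwise.
Sign: 20.7 × 9.81 = 203.1 N down at 6.62 m → arm 4.23 m, τ = 203.1 × 4.23 = 859.1 N·m counterclockwise.
Bag of cement: 25 × 9.81 = 245.2 N down at 4.34 m → arm 1.95 m, τ = 245.2 × 1.95 = 478.1 N·m counterclockwise.
Load: 61.3 × 9.81 = 601.4 N down at 3.85 m → arm 1.46 m, τ = 601.4 × 1.46 = 878 N·m counterclockwise.
Net moment of known loads = 2479 N·m counterclockwise.
An unknown mass m at 0.54 m has arm 1.85 m; its moment is m·g·1.85 clockwise.
Balancing moments: m × 9.81 × 1.85 = 2479, giving m = 2479 / (9.81 × 1.85) = 137 kg.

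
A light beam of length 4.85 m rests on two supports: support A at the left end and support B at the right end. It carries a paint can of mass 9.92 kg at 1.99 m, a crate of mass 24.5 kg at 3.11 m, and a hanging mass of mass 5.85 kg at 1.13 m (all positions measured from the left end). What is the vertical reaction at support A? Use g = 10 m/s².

R_A ≈ 191 N

About support B:
Paint can: 9.92 × 10 = 99.2 N down at 1.99 m → arm 2.86 m, τ = 99.2 × 2.86 = 283.7 N·m counterclockwise.
Crate: 24.5 × 10 = 245 N down at 3.11 m → arm 1.74 m, τ = 245 × 1.74 = 426.3 N·m counterclockwise.
Hanging mass: 5.85 × 10 = 58.5 N down at 1.13 m → arm 3.72 m, τ = 58.5 × 3.72 = 217.6 N·m counterclockwise.
Net load moment about support B = 927.6 N·m counterclockwise.
Reaction R at support A is upward at 0 m, arm 4.85 m → moment R × 4.85 clockwise.
For rotational equilibrium, R × 4.85 = 927.6, so R = 191 N.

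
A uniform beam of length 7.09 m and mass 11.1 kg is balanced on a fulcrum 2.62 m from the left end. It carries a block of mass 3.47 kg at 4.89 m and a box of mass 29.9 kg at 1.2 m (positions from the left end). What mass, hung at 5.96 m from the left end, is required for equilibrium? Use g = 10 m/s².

Sum moments about the fulcrum (at 2.62 m from the left end) (the support reaction has zero arm there).
Beam weight: 11.1 × 10 = 111 N down at 3.545 m → arm 0.925 m, τ = 111 × 0.925 = 102.7 N·m clockwise.
Block: 3.47 × 10 = 34.7 N down at 4.89 m → arm 2.27 m, τ = 34.7 × 2.27 = 78.77 N·m clockwise.
Box: 29.9 × 10 = 299 N down at 1.2 m → arm 1.42 m, τ = 299 × 1.42 = 424.6 N·m counterclockwise.
Net moment of known loads = 243.1 N·m counterclockwise.
An unknown mass m at 5.96 m has arm 3.34 m; its moment is m·g·3.34 clockwise.
Setting net torque to zero: m × 10 × 3.34 = 243.1 → m = 243.1 / (10 × 3.34) = 7.28 kg.

m ≈ 7.28 kg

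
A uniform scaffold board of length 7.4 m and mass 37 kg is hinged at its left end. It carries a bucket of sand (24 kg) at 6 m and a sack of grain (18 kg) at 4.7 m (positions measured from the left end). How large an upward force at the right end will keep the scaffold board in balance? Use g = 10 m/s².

Take moments about the left end.
Beam weight: 37 × 10 = 370 N down at 3.7 m → arm 3.7 m, τ = 370 × 3.7 = 1369 N·m clockwise.
Bucket of sand: 24 × 10 = 240 N down at 6 m → arm 6 m, τ = 240 × 6 = 1440 N·m clockwise.
Sack of grain: 18 × 10 = 180 N down at 4.7 m → arm 4.7 m, τ = 180 × 4.7 = 846 N·m clockwise.
Net moment of the loads = 3655 N·m clockwise.
The upward force F acts at the right end, arm 7.4 m, giving F × 7.4 counterclockwise.
Στ = 0 ⇒ F × 7.4 = 3655 ⇒ F = 3655 / 7.4 = 494 N.

F ≈ 494 N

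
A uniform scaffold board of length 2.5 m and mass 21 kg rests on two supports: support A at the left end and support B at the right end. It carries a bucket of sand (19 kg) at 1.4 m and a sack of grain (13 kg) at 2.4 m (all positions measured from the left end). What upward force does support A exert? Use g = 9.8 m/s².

Take moments about support B.
Beam weight: 21 × 9.8 = 205.8 N down at 1.25 m → arm 1.25 m, τ = 205.8 × 1.25 = 257.2 N·m counterclockwise.
Bucket of sand: 19 × 9.8 = 186.2 N down at 1.4 m → arm 1.1 m, τ = 186.2 × 1.1 = 204.8 N·m counterclockwise.
Sack of grain: 13 × 9.8 = 127.4 N down at 2.4 m → arm 0.1 m, τ = 127.4 × 0.1 = 12.74 N·m counterclockwise.
Net load moment about support B = 474.7 N·m counterclockwise.
Reaction R at support A is upward at 0 m, arm 2.5 m → moment R × 2.5 clockwise.
Balancing moments: R × 2.5 = 474.7, giving R = 190 N.

R_A ≈ 190 N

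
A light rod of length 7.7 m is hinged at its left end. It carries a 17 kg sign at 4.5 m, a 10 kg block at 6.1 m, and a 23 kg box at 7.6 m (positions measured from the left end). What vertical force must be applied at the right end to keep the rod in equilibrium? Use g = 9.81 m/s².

Sum moments about the left end (the unknown pivot reaction has zero arm there).
Sign: 17 × 9.81 = 166.8 N down at 4.5 m → arm 4.5 m, τ = 166.8 × 4.5 = 750.6 N·m clockwise.
Block: 10 × 9.81 = 98.1 N down at 6.1 m → arm 6.1 m, τ = 98.1 × 6.1 = 598.4 N·m clockwise.
Box: 23 × 9.81 = 225.6 N down at 7.6 m → arm 7.6 m, τ = 225.6 × 7.6 = 1715 N·m clockwise.
Net moment of the loads = 3064 N·m clockwise.
The upward force F acts at the right end, arm 7.7 m, giving F × 7.7 counterclockwise.
For rotational equilibrium, F × 7.7 = 3064, so F = 3064 / 7.7 = 398 N.

F ≈ 398 N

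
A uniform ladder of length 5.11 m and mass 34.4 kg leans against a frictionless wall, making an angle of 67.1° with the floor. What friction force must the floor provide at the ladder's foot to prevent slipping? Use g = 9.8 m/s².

Choose the foot of the ladder as the axis so the floor normal and friction both act there and drop out.
Ladder weight 34.4×9.8 = 337.1 N acts at 2.555 m along the ladder; its horizontal arm is 2.555·cos67.1° = 0.9942 m → τ = 335.1 N·m clockwise.
Wall normal N acts horizontally at the top; its moment arm is the height L sinθ = 5.11·sin67.1° = 4.707 m, counterclockwise.
Setting net torque to zero: N × 4.707 = 335.1 → N = 71.2 N.
ΣFx = 0: friction at the foot balances the wall's push, so f = N_wall = 71.2 N.

f ≈ 71.2 N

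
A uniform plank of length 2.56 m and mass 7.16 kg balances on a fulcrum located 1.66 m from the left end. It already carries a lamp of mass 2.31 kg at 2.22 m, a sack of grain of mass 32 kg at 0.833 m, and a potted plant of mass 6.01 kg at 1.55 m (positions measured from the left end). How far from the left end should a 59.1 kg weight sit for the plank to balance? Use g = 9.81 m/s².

x ≈ 2.14 m from the left end

Take moments about the fulcrum (at 1.66 m from the left end).
Beam weight: 7.16 × 9.81 = 70.24 N down at 1.28 m → arm 0.38 m, τ = 70.24 × 0.38 = 26.69 N·m counterclockwise.
Lamp: 2.31 × 9.81 = 22.66 N down at 2.22 m → arm 0.56 m, τ = 22.66 × 0.56 = 12.69 N·m clockwise.
Sack of grain: 32 × 9.81 = 313.9 N down at 0.833 m → arm 0.827 m, τ = 313.9 × 0.827 = 259.6 N·m counterclockwise.
Potted plant: 6.01 × 9.81 = 58.96 N down at 1.55 m → arm 0.11 m, τ = 58.96 × 0.11 = 6.486 N·m counterclockwise.
Net moment of existing loads = 280.1 N·m counterclockwise.
The weight weighs 59.1 × 9.81 = 579.8 N and must supply an equal clockwise moment, so its lever arm about the fulcrum is 280.1 / 579.8 = 0.483 m.
That puts it at 1.66 + 0.483 = 2.14 m from the left end.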